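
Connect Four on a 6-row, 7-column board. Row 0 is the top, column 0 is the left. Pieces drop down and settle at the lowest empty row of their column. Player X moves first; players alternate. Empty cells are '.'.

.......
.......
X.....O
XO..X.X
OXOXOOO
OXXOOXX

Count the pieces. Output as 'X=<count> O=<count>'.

X=10 O=10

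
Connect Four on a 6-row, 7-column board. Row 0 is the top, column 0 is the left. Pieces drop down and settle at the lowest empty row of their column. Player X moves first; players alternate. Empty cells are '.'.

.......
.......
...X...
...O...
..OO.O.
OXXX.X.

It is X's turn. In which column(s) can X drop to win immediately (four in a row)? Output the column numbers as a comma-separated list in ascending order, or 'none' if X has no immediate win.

col 0: drop X → no win
col 1: drop X → no win
col 2: drop X → no win
col 3: drop X → no win
col 4: drop X → WIN!
col 5: drop X → no win
col 6: drop X → no win

Answer: 4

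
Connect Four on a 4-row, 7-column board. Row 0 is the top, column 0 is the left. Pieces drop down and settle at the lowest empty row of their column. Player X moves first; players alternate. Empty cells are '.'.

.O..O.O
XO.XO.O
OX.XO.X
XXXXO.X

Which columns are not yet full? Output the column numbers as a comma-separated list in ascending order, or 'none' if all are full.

col 0: top cell = '.' → open
col 1: top cell = 'O' → FULL
col 2: top cell = '.' → open
col 3: top cell = '.' → open
col 4: top cell = 'O' → FULL
col 5: top cell = '.' → open
col 6: top cell = 'O' → FULL

Answer: 0,2,3,5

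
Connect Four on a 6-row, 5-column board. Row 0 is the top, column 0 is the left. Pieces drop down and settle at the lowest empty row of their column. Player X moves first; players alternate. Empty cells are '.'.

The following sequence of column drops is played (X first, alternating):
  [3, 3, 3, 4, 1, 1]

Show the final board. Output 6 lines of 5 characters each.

Answer: .....
.....
.....
...X.
.O.O.
.X.XO

Derivation:
Move 1: X drops in col 3, lands at row 5
Move 2: O drops in col 3, lands at row 4
Move 3: X drops in col 3, lands at row 3
Move 4: O drops in col 4, lands at row 5
Move 5: X drops in col 1, lands at row 5
Move 6: O drops in col 1, lands at row 4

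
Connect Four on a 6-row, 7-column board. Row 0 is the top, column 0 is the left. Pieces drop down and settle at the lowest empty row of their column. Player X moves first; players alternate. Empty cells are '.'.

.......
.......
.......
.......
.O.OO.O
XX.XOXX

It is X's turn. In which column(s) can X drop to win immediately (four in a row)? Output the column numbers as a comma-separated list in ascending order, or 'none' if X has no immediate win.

col 0: drop X → no win
col 1: drop X → no win
col 2: drop X → WIN!
col 3: drop X → no win
col 4: drop X → no win
col 5: drop X → no win
col 6: drop X → no win

Answer: 2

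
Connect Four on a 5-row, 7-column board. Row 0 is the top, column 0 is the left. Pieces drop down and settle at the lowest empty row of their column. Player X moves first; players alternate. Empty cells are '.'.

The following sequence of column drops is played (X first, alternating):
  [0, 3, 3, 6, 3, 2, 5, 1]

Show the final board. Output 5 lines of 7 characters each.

Answer: .......
.......
...X...
...X...
XOOO.XO

Derivation:
Move 1: X drops in col 0, lands at row 4
Move 2: O drops in col 3, lands at row 4
Move 3: X drops in col 3, lands at row 3
Move 4: O drops in col 6, lands at row 4
Move 5: X drops in col 3, lands at row 2
Move 6: O drops in col 2, lands at row 4
Move 7: X drops in col 5, lands at row 4
Move 8: O drops in col 1, lands at row 4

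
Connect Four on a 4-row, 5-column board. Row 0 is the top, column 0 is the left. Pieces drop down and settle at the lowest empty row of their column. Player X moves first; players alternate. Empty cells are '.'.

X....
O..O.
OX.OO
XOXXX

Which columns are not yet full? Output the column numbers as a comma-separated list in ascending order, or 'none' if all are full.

Answer: 1,2,3,4

Derivation:
col 0: top cell = 'X' → FULL
col 1: top cell = '.' → open
col 2: top cell = '.' → open
col 3: top cell = '.' → open
col 4: top cell = '.' → open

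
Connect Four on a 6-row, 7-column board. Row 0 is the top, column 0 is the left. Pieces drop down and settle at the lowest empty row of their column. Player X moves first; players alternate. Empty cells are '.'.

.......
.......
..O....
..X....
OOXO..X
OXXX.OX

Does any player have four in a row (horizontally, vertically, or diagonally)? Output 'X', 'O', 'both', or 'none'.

none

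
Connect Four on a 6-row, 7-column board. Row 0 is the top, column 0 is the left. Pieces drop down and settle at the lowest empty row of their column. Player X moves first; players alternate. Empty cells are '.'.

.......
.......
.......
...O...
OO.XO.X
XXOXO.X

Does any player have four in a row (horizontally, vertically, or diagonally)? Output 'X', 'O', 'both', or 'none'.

none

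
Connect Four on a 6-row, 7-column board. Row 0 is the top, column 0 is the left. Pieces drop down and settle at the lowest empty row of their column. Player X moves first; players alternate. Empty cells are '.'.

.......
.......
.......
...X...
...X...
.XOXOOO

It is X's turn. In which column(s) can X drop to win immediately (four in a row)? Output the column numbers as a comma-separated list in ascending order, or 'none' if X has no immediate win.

col 0: drop X → no win
col 1: drop X → no win
col 2: drop X → no win
col 3: drop X → WIN!
col 4: drop X → no win
col 5: drop X → no win
col 6: drop X → no win

Answer: 3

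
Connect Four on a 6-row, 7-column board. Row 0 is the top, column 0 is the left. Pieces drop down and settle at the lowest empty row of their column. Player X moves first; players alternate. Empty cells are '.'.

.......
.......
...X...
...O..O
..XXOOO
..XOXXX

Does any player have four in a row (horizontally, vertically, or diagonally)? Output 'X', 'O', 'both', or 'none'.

none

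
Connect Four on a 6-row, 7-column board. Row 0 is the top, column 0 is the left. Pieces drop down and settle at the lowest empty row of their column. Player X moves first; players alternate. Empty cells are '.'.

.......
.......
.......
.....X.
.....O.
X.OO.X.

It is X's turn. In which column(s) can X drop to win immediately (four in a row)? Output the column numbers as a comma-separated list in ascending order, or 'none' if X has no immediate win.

col 0: drop X → no win
col 1: drop X → no win
col 2: drop X → no win
col 3: drop X → no win
col 4: drop X → no win
col 5: drop X → no win
col 6: drop X → no win

Answer: none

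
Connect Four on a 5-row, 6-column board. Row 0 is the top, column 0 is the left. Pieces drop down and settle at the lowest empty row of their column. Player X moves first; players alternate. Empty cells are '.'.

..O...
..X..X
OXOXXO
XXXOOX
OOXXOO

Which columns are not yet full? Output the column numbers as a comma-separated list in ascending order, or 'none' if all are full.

col 0: top cell = '.' → open
col 1: top cell = '.' → open
col 2: top cell = 'O' → FULL
col 3: top cell = '.' → open
col 4: top cell = '.' → open
col 5: top cell = '.' → open

Answer: 0,1,3,4,5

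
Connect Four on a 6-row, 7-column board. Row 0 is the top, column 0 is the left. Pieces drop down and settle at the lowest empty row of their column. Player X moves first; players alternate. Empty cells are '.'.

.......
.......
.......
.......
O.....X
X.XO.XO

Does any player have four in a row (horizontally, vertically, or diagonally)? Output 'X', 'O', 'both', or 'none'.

none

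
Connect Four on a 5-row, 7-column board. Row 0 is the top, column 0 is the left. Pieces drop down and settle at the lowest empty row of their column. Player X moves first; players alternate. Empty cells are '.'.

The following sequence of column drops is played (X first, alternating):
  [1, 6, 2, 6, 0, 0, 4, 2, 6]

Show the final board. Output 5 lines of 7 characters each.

Answer: .......
.......
......X
O.O...O
XXX.X.O

Derivation:
Move 1: X drops in col 1, lands at row 4
Move 2: O drops in col 6, lands at row 4
Move 3: X drops in col 2, lands at row 4
Move 4: O drops in col 6, lands at row 3
Move 5: X drops in col 0, lands at row 4
Move 6: O drops in col 0, lands at row 3
Move 7: X drops in col 4, lands at row 4
Move 8: O drops in col 2, lands at row 3
Move 9: X drops in col 6, lands at row 2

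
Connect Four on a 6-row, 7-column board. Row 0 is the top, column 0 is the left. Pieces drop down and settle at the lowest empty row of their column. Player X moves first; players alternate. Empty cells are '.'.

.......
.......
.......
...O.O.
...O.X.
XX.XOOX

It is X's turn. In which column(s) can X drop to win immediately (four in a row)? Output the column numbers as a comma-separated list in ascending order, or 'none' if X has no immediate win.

Answer: 2

Derivation:
col 0: drop X → no win
col 1: drop X → no win
col 2: drop X → WIN!
col 3: drop X → no win
col 4: drop X → no win
col 5: drop X → no win
col 6: drop X → no win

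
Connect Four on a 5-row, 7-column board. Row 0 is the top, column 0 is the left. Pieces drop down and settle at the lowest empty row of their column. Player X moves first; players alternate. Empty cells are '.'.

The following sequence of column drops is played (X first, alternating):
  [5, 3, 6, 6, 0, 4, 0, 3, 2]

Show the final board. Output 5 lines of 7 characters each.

Answer: .......
.......
.......
X..O..O
X.XOOXX

Derivation:
Move 1: X drops in col 5, lands at row 4
Move 2: O drops in col 3, lands at row 4
Move 3: X drops in col 6, lands at row 4
Move 4: O drops in col 6, lands at row 3
Move 5: X drops in col 0, lands at row 4
Move 6: O drops in col 4, lands at row 4
Move 7: X drops in col 0, lands at row 3
Move 8: O drops in col 3, lands at row 3
Move 9: X drops in col 2, lands at row 4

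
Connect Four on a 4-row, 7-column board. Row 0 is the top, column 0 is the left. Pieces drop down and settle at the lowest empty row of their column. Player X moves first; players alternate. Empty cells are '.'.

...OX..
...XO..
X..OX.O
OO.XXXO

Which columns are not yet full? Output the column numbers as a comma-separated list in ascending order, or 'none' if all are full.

col 0: top cell = '.' → open
col 1: top cell = '.' → open
col 2: top cell = '.' → open
col 3: top cell = 'O' → FULL
col 4: top cell = 'X' → FULL
col 5: top cell = '.' → open
col 6: top cell = '.' → open

Answer: 0,1,2,5,6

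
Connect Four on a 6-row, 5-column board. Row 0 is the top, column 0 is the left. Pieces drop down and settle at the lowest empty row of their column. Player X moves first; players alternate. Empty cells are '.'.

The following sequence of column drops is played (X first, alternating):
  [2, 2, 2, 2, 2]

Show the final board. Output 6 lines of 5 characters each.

Move 1: X drops in col 2, lands at row 5
Move 2: O drops in col 2, lands at row 4
Move 3: X drops in col 2, lands at row 3
Move 4: O drops in col 2, lands at row 2
Move 5: X drops in col 2, lands at row 1

Answer: .....
..X..
..O..
..X..
..O..
..X..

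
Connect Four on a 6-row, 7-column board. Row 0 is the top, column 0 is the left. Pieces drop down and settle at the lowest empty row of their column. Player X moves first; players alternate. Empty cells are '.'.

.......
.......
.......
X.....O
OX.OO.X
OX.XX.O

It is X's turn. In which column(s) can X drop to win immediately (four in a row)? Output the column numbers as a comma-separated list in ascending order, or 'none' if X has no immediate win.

Answer: 2

Derivation:
col 0: drop X → no win
col 1: drop X → no win
col 2: drop X → WIN!
col 3: drop X → no win
col 4: drop X → no win
col 5: drop X → no win
col 6: drop X → no win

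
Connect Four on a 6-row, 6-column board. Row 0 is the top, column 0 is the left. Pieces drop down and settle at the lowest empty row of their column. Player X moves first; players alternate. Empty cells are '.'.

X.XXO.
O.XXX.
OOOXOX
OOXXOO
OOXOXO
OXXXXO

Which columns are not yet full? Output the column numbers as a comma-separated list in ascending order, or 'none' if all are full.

Answer: 1,5

Derivation:
col 0: top cell = 'X' → FULL
col 1: top cell = '.' → open
col 2: top cell = 'X' → FULL
col 3: top cell = 'X' → FULL
col 4: top cell = 'O' → FULL
col 5: top cell = '.' → open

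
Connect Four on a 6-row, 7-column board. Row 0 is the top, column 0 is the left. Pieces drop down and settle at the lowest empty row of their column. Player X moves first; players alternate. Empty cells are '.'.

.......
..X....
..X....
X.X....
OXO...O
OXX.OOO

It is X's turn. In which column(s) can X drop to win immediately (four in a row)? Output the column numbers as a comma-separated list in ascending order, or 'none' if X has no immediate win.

col 0: drop X → no win
col 1: drop X → no win
col 2: drop X → WIN!
col 3: drop X → no win
col 4: drop X → no win
col 5: drop X → no win
col 6: drop X → no win

Answer: 2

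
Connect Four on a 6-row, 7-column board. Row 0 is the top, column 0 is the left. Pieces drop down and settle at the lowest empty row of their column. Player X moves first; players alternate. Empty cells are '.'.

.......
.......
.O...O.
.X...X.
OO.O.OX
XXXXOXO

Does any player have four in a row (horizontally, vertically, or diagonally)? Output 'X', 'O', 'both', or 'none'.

X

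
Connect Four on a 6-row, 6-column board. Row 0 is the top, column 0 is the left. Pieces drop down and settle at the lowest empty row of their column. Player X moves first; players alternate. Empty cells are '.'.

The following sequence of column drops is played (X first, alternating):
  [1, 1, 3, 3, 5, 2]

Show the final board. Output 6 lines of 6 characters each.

Answer: ......
......
......
......
.O.O..
.XOX.X

Derivation:
Move 1: X drops in col 1, lands at row 5
Move 2: O drops in col 1, lands at row 4
Move 3: X drops in col 3, lands at row 5
Move 4: O drops in col 3, lands at row 4
Move 5: X drops in col 5, lands at row 5
Move 6: O drops in col 2, lands at row 5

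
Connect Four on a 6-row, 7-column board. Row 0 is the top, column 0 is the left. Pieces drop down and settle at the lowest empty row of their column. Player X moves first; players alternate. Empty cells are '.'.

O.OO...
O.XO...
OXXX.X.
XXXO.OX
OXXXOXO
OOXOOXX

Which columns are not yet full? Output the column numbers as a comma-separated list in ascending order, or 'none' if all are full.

Answer: 1,4,5,6

Derivation:
col 0: top cell = 'O' → FULL
col 1: top cell = '.' → open
col 2: top cell = 'O' → FULL
col 3: top cell = 'O' → FULL
col 4: top cell = '.' → open
col 5: top cell = '.' → open
col 6: top cell = '.' → open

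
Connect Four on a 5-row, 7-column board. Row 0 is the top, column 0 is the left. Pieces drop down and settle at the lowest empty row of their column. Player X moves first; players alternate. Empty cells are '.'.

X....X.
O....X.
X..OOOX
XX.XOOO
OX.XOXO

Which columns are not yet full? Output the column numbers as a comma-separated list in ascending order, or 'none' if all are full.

col 0: top cell = 'X' → FULL
col 1: top cell = '.' → open
col 2: top cell = '.' → open
col 3: top cell = '.' → open
col 4: top cell = '.' → open
col 5: top cell = 'X' → FULL
col 6: top cell = '.' → open

Answer: 1,2,3,4,6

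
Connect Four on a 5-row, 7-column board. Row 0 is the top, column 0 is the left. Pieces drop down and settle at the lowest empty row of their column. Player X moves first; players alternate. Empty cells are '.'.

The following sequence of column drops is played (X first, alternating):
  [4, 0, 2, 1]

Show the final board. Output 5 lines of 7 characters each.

Move 1: X drops in col 4, lands at row 4
Move 2: O drops in col 0, lands at row 4
Move 3: X drops in col 2, lands at row 4
Move 4: O drops in col 1, lands at row 4

Answer: .......
.......
.......
.......
OOX.X..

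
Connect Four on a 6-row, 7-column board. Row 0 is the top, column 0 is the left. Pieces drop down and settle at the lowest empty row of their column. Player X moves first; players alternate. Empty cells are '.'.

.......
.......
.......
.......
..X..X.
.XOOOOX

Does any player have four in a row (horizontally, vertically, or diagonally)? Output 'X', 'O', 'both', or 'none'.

O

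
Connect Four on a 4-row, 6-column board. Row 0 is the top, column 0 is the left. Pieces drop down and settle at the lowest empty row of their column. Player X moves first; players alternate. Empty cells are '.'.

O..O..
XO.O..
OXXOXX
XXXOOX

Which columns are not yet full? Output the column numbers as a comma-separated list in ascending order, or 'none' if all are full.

Answer: 1,2,4,5

Derivation:
col 0: top cell = 'O' → FULL
col 1: top cell = '.' → open
col 2: top cell = '.' → open
col 3: top cell = 'O' → FULL
col 4: top cell = '.' → open
col 5: top cell = '.' → open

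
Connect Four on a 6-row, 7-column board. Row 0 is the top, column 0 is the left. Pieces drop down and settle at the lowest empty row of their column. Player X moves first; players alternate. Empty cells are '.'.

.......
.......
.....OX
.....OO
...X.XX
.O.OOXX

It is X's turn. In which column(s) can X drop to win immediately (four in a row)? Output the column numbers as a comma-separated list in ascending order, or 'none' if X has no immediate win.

col 0: drop X → no win
col 1: drop X → no win
col 2: drop X → no win
col 3: drop X → no win
col 4: drop X → WIN!
col 5: drop X → no win
col 6: drop X → no win

Answer: 4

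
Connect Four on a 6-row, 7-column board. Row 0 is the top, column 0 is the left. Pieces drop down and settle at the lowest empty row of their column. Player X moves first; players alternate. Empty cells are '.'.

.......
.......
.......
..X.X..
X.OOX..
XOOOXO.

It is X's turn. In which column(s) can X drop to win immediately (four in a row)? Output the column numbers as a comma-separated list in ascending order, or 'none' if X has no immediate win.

Answer: 4

Derivation:
col 0: drop X → no win
col 1: drop X → no win
col 2: drop X → no win
col 3: drop X → no win
col 4: drop X → WIN!
col 5: drop X → no win
col 6: drop X → no win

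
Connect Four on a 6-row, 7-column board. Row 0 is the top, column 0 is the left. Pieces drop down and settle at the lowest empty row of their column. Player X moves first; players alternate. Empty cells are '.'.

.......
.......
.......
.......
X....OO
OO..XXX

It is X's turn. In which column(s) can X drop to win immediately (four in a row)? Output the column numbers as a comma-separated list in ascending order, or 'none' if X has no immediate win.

col 0: drop X → no win
col 1: drop X → no win
col 2: drop X → no win
col 3: drop X → WIN!
col 4: drop X → no win
col 5: drop X → no win
col 6: drop X → no win

Answer: 3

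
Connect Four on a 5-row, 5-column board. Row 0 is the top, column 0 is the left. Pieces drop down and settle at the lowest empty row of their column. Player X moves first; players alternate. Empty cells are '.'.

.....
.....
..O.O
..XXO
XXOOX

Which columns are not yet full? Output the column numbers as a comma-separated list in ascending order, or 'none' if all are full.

col 0: top cell = '.' → open
col 1: top cell = '.' → open
col 2: top cell = '.' → open
col 3: top cell = '.' → open
col 4: top cell = '.' → open

Answer: 0,1,2,3,4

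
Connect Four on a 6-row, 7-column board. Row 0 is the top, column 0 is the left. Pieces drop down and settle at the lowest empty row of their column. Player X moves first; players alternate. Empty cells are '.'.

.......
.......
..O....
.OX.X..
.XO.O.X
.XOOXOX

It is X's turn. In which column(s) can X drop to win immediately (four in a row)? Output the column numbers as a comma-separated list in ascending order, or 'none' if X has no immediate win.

Answer: none

Derivation:
col 0: drop X → no win
col 1: drop X → no win
col 2: drop X → no win
col 3: drop X → no win
col 4: drop X → no win
col 5: drop X → no win
col 6: drop X → no win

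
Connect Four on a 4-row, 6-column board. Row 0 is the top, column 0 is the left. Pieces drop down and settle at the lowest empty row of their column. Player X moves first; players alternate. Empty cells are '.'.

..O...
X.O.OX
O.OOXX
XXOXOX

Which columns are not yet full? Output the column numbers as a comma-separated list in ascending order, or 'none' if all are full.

Answer: 0,1,3,4,5

Derivation:
col 0: top cell = '.' → open
col 1: top cell = '.' → open
col 2: top cell = 'O' → FULL
col 3: top cell = '.' → open
col 4: top cell = '.' → open
col 5: top cell = '.' → open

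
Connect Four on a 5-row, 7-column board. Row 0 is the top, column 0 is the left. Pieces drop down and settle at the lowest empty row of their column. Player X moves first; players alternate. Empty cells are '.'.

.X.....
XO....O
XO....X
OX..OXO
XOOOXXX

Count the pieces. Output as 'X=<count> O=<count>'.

X=10 O=9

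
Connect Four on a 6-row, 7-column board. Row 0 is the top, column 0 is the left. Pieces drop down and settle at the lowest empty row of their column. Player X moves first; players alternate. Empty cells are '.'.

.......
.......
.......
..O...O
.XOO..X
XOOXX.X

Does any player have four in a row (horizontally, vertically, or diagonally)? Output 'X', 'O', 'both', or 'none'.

none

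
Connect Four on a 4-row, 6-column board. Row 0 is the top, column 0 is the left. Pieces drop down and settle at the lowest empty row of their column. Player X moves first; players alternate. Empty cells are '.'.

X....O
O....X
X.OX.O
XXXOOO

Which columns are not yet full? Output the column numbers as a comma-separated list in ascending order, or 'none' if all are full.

col 0: top cell = 'X' → FULL
col 1: top cell = '.' → open
col 2: top cell = '.' → open
col 3: top cell = '.' → open
col 4: top cell = '.' → open
col 5: top cell = 'O' → FULL

Answer: 1,2,3,4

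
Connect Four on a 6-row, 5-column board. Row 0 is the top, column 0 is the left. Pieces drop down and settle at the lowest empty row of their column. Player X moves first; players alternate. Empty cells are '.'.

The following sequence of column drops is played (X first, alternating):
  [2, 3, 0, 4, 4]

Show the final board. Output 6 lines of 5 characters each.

Move 1: X drops in col 2, lands at row 5
Move 2: O drops in col 3, lands at row 5
Move 3: X drops in col 0, lands at row 5
Move 4: O drops in col 4, lands at row 5
Move 5: X drops in col 4, lands at row 4

Answer: .....
.....
.....
.....
....X
X.XOO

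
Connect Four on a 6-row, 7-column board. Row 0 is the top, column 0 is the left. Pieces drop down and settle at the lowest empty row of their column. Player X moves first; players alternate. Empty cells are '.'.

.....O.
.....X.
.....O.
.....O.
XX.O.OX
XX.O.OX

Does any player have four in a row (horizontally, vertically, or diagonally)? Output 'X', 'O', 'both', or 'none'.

O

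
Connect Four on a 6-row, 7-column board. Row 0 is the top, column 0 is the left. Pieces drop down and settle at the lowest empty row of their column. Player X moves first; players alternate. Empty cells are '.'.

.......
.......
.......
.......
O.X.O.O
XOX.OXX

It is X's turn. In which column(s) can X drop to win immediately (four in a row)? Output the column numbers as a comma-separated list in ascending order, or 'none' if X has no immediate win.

col 0: drop X → no win
col 1: drop X → no win
col 2: drop X → no win
col 3: drop X → no win
col 4: drop X → no win
col 5: drop X → no win
col 6: drop X → no win

Answer: none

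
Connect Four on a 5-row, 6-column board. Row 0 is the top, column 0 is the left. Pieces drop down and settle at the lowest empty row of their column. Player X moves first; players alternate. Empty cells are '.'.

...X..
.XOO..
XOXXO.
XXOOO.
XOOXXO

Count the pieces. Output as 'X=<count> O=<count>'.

X=10 O=10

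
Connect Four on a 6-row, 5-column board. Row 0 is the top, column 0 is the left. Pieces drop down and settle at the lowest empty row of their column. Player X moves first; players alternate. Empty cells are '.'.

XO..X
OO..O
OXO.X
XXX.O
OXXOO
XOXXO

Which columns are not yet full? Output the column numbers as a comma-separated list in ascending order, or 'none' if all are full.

col 0: top cell = 'X' → FULL
col 1: top cell = 'O' → FULL
col 2: top cell = '.' → open
col 3: top cell = '.' → open
col 4: top cell = 'X' → FULL

Answer: 2,3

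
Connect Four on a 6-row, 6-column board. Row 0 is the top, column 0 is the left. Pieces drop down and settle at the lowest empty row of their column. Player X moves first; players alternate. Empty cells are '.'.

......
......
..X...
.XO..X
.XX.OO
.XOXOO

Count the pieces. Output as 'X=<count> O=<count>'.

X=7 O=6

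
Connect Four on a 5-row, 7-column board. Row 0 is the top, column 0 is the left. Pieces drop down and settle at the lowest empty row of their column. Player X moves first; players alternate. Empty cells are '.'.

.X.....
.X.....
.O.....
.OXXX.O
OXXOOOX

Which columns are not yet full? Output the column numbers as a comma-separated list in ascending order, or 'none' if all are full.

col 0: top cell = '.' → open
col 1: top cell = 'X' → FULL
col 2: top cell = '.' → open
col 3: top cell = '.' → open
col 4: top cell = '.' → open
col 5: top cell = '.' → open
col 6: top cell = '.' → open

Answer: 0,2,3,4,5,6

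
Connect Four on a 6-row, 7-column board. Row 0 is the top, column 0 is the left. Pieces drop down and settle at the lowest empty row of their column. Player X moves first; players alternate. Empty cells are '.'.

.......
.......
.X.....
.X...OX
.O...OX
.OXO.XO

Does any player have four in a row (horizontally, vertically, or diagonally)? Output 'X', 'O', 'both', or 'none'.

none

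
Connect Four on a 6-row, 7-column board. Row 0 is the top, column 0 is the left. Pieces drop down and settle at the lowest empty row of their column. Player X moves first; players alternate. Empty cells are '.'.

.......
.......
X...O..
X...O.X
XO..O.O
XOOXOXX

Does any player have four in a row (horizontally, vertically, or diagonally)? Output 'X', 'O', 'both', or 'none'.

both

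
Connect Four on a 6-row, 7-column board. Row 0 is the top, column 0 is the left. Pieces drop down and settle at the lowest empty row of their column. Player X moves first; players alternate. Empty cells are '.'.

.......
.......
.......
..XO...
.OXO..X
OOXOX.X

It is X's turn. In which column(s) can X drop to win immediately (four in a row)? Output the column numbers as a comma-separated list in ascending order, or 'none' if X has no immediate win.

Answer: 2

Derivation:
col 0: drop X → no win
col 1: drop X → no win
col 2: drop X → WIN!
col 3: drop X → no win
col 4: drop X → no win
col 5: drop X → no win
col 6: drop X → no win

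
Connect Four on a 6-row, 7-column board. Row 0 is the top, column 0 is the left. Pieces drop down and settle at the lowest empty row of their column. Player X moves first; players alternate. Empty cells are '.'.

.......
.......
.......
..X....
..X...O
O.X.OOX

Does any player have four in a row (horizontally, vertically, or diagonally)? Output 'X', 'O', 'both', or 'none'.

none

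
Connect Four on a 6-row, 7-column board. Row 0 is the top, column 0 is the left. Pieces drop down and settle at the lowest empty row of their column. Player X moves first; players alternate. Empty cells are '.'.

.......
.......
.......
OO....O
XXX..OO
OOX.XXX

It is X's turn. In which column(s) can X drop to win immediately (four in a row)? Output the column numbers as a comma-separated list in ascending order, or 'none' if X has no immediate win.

Answer: 3

Derivation:
col 0: drop X → no win
col 1: drop X → no win
col 2: drop X → no win
col 3: drop X → WIN!
col 4: drop X → no win
col 5: drop X → no win
col 6: drop X → no win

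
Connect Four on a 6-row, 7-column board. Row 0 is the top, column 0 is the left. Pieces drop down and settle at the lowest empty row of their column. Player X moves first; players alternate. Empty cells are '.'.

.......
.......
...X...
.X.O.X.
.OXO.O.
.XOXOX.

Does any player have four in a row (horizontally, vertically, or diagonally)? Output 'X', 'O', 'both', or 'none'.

none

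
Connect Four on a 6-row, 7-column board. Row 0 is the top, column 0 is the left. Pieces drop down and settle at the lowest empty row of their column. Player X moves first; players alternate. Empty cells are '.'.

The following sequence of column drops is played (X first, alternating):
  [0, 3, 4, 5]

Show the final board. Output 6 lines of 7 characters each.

Move 1: X drops in col 0, lands at row 5
Move 2: O drops in col 3, lands at row 5
Move 3: X drops in col 4, lands at row 5
Move 4: O drops in col 5, lands at row 5

Answer: .......
.......
.......
.......
.......
X..OXO.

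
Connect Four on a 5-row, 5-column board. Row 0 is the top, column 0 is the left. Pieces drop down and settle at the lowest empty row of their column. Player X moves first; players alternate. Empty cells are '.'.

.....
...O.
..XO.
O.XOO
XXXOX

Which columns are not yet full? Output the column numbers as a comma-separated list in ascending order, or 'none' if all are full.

Answer: 0,1,2,3,4

Derivation:
col 0: top cell = '.' → open
col 1: top cell = '.' → open
col 2: top cell = '.' → open
col 3: top cell = '.' → open
col 4: top cell = '.' → open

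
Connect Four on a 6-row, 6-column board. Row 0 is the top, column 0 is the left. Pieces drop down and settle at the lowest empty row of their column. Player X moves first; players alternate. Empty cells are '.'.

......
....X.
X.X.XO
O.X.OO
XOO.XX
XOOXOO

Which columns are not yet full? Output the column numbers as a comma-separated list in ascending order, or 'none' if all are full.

col 0: top cell = '.' → open
col 1: top cell = '.' → open
col 2: top cell = '.' → open
col 3: top cell = '.' → open
col 4: top cell = '.' → open
col 5: top cell = '.' → open

Answer: 0,1,2,3,4,5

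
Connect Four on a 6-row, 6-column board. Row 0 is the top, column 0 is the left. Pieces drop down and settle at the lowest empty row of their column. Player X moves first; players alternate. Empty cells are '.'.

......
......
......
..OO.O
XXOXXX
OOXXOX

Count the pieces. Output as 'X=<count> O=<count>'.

X=8 O=7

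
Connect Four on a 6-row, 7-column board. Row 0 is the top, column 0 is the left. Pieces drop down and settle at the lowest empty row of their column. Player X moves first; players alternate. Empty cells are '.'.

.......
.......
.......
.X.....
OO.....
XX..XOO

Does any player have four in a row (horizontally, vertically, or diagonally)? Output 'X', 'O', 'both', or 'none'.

none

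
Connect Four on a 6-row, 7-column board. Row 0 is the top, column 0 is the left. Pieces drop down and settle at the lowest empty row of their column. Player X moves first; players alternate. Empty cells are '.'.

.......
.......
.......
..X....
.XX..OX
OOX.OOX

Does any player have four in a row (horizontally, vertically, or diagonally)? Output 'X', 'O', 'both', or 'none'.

none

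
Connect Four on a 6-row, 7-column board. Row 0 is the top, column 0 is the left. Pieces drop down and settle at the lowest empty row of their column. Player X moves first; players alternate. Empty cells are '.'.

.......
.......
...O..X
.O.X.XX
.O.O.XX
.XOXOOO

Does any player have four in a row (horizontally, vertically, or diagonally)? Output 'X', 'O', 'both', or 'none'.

none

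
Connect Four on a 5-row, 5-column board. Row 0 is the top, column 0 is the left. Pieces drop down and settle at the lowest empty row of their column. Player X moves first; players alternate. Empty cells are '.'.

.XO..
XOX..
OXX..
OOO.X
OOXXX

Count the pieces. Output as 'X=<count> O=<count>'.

X=9 O=8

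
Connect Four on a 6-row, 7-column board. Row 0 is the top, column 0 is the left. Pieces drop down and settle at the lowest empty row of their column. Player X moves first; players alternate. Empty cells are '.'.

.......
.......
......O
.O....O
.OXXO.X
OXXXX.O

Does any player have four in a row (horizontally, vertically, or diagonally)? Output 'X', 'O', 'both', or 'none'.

X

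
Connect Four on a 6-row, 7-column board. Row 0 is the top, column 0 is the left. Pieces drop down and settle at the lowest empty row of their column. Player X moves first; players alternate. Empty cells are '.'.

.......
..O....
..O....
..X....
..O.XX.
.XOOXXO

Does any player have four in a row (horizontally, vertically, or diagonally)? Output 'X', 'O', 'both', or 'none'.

none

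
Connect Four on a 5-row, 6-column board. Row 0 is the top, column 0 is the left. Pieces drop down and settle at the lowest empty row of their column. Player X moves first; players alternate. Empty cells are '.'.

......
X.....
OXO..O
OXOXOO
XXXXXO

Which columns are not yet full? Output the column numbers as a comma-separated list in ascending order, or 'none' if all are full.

col 0: top cell = '.' → open
col 1: top cell = '.' → open
col 2: top cell = '.' → open
col 3: top cell = '.' → open
col 4: top cell = '.' → open
col 5: top cell = '.' → open

Answer: 0,1,2,3,4,5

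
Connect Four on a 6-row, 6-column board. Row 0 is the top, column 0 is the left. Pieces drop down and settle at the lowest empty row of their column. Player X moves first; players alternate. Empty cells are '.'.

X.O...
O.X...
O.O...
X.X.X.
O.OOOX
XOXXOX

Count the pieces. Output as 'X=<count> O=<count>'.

X=10 O=10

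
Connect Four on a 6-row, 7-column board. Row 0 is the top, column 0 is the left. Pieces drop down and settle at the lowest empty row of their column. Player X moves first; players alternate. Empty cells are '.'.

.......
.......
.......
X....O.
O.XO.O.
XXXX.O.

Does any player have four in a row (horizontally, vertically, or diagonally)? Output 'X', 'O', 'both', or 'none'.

X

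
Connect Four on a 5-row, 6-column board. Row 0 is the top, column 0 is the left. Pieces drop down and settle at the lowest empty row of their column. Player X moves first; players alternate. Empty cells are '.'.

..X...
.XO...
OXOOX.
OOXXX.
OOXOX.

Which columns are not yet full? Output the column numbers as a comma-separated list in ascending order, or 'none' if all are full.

Answer: 0,1,3,4,5

Derivation:
col 0: top cell = '.' → open
col 1: top cell = '.' → open
col 2: top cell = 'X' → FULL
col 3: top cell = '.' → open
col 4: top cell = '.' → open
col 5: top cell = '.' → open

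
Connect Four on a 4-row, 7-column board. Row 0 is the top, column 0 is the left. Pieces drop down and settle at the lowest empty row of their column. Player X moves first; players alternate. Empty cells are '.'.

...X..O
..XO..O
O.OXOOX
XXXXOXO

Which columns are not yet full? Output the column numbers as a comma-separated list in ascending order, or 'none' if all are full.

Answer: 0,1,2,4,5

Derivation:
col 0: top cell = '.' → open
col 1: top cell = '.' → open
col 2: top cell = '.' → open
col 3: top cell = 'X' → FULL
col 4: top cell = '.' → open
col 5: top cell = '.' → open
col 6: top cell = 'O' → FULL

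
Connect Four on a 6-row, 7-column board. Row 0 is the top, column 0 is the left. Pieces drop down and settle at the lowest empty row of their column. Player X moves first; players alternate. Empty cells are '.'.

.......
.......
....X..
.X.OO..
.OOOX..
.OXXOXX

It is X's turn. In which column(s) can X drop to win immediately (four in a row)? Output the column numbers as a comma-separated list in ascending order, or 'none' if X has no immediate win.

Answer: none

Derivation:
col 0: drop X → no win
col 1: drop X → no win
col 2: drop X → no win
col 3: drop X → no win
col 4: drop X → no win
col 5: drop X → no win
col 6: drop X → no win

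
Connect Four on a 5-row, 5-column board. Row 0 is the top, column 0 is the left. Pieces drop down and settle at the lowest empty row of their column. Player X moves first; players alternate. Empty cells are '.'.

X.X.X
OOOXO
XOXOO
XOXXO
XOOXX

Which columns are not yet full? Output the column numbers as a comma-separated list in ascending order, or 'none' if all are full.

col 0: top cell = 'X' → FULL
col 1: top cell = '.' → open
col 2: top cell = 'X' → FULL
col 3: top cell = '.' → open
col 4: top cell = 'X' → FULL

Answer: 1,3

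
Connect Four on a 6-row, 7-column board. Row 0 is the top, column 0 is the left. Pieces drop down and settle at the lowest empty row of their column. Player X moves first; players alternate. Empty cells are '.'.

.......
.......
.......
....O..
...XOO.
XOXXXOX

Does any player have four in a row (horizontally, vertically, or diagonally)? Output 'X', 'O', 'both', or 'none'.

none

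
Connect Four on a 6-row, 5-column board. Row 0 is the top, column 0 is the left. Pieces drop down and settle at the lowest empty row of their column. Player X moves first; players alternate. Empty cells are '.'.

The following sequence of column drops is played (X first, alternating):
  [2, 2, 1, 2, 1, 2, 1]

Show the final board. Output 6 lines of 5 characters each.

Move 1: X drops in col 2, lands at row 5
Move 2: O drops in col 2, lands at row 4
Move 3: X drops in col 1, lands at row 5
Move 4: O drops in col 2, lands at row 3
Move 5: X drops in col 1, lands at row 4
Move 6: O drops in col 2, lands at row 2
Move 7: X drops in col 1, lands at row 3

Answer: .....
.....
..O..
.XO..
.XO..
.XX..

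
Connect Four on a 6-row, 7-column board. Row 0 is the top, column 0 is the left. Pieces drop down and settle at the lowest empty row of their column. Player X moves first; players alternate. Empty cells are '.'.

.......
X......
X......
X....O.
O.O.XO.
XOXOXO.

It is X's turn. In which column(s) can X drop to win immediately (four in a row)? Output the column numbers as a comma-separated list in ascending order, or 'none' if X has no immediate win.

Answer: 0

Derivation:
col 0: drop X → WIN!
col 1: drop X → no win
col 2: drop X → no win
col 3: drop X → no win
col 4: drop X → no win
col 5: drop X → no win
col 6: drop X → no win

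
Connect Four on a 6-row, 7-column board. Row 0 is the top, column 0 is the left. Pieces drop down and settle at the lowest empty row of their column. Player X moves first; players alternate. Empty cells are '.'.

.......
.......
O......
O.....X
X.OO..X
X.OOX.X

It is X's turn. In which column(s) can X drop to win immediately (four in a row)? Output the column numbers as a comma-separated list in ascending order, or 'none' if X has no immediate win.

col 0: drop X → no win
col 1: drop X → no win
col 2: drop X → no win
col 3: drop X → no win
col 4: drop X → no win
col 5: drop X → no win
col 6: drop X → WIN!

Answer: 6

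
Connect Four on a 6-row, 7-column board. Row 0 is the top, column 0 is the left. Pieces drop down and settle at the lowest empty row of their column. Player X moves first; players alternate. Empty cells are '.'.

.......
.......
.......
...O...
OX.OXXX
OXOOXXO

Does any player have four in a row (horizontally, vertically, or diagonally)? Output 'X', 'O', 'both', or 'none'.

none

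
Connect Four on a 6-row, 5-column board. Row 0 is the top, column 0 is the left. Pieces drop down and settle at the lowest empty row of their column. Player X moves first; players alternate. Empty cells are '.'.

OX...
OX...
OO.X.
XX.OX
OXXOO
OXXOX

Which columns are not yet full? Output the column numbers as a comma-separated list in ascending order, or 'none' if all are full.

col 0: top cell = 'O' → FULL
col 1: top cell = 'X' → FULL
col 2: top cell = '.' → open
col 3: top cell = '.' → open
col 4: top cell = '.' → open

Answer: 2,3,4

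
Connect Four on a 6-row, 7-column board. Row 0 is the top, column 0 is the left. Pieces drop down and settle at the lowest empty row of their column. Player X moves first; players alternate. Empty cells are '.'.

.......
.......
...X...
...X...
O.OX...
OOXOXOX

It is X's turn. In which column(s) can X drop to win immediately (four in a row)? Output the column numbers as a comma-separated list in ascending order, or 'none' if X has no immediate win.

Answer: 3

Derivation:
col 0: drop X → no win
col 1: drop X → no win
col 2: drop X → no win
col 3: drop X → WIN!
col 4: drop X → no win
col 5: drop X → no win
col 6: drop X → no win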